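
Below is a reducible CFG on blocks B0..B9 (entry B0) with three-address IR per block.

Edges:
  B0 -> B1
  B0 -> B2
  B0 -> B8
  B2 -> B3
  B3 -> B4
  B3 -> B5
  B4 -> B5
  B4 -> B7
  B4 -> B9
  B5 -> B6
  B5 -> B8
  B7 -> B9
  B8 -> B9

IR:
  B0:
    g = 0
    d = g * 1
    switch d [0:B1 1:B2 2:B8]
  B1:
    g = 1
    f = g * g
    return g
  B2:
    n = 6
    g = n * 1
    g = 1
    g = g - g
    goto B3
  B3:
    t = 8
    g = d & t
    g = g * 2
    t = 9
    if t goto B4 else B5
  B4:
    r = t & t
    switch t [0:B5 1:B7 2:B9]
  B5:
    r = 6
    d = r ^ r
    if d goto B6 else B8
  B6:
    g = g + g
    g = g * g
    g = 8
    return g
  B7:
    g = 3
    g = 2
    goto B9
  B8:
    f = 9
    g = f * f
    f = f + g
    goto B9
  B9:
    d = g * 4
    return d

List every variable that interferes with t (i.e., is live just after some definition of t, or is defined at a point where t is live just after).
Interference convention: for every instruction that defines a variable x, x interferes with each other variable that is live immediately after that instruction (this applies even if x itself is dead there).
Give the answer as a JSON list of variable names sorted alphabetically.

Answer: ["d", "g", "r"]

Derivation:
Per-block:
  B0: {d,g} / ∅
  B1: {f,g} / ∅
  B2: {g,n} / ∅
  B3: {g,t} / {d}
  B4: {r} / {t}
  B5: {d,r} / ∅
  B6: {g} / {g}
  B7: {g} / ∅
  B8: {f,g} / ∅
  B9: {d} / {g}

Backward fixpoint:
  B0: in=∅ out={d}
  B1: in=∅ out=∅
  B2: in={d} out={d}
  B3: in={d} out={g,t}
  B4: in={g,t} out={g}
  B5: in={g} out={g}
  B6: in={g} out=∅
  B7: in=∅ out={g}
  B8: in=∅ out={g}
  B9: in={g} out=∅

Interference:
  d: {g,n,t}
  f: {g}
  g: {d,f,r,t}
  n: {d}
  r: {g,t}
  t: {d,g,r}

N(t) = ["d", "g", "r"]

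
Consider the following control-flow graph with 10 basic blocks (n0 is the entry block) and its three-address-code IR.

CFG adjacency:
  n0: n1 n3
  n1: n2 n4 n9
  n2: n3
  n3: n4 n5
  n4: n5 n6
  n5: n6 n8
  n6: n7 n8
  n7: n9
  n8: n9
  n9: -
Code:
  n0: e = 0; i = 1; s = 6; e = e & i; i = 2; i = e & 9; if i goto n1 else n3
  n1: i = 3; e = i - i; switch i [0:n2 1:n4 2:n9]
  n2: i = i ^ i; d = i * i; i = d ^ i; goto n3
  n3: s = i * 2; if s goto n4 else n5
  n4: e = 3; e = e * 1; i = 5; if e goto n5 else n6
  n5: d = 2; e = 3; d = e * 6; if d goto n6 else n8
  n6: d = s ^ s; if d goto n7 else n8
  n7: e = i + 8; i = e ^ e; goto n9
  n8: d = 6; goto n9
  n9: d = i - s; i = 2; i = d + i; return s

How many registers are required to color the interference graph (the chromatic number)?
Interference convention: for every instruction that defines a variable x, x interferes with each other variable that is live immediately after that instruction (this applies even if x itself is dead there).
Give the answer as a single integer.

def/use:
  n0 def {e,i,s} use ∅
  n1 def {e,i} use ∅
  n2 def {d,i} use {i}
  n3 def {s} use {i}
  n4 def {e,i} use ∅
  n5 def {d,e} use ∅
  n6 def {d} use {s}
  n7 def {e,i} use {i}
  n8 def {d} use ∅
  n9 def {d,i} use {i,s}

Backward fixpoint:
  n0 li=∅ lo={i,s}
  n1 li={s} lo={i,s}
  n2 li={i} lo={i}
  n3 li={i} lo={i,s}
  n4 li={s} lo={i,s}
  n5 li={i,s} lo={i,s}
  n6 li={i,s} lo={i,s}
  n7 li={i,s} lo={i,s}
  n8 li={i,s} lo={i,s}
  n9 li={i,s} lo=∅

Interfere edges:
  d: {i,s}
  e: {i,s}
  i: {d,e,s}
  s: {d,e,i}

Colouring:
  {d,i,s} pairwise interfere (3-clique) ⇒ χ ≥ 3
  assign d→R2 e→R2 i→R0 s→R1 — no edge inside a register ⇒ χ ≤ 3
  χ = 3

Answer: 3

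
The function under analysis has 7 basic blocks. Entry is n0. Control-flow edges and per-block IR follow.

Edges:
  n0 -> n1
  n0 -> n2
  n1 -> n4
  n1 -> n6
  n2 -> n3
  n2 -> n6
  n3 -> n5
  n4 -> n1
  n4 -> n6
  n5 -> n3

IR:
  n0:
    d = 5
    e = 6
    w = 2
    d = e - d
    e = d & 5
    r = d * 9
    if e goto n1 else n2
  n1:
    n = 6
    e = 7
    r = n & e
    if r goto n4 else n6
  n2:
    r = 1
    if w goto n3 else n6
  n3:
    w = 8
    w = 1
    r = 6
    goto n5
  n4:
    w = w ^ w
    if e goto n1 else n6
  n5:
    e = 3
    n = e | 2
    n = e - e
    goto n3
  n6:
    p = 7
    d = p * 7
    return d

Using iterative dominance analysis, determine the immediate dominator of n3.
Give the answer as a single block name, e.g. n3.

Answer: n2

Analysis:
idom tree: n1←n0 n2←n0 n3←n2 n4←n1 n5←n3 n6←n0
Join-block Dom:
  n1: preds {n0,n4}: {n0} ∩ {n0,n1,n4} = {n0}; idom=n0
  n3: preds {n2,n5}: {n0,n2} ∩ {n0,n2,n3,n5} = {n0,n2}; idom=n2
  n6: preds {n1,n2,n4}: {n0,n1} ∩ {n0,n2} ∩ {n0,n1,n4} = {n0}; idom=n0

idom(n3) = n2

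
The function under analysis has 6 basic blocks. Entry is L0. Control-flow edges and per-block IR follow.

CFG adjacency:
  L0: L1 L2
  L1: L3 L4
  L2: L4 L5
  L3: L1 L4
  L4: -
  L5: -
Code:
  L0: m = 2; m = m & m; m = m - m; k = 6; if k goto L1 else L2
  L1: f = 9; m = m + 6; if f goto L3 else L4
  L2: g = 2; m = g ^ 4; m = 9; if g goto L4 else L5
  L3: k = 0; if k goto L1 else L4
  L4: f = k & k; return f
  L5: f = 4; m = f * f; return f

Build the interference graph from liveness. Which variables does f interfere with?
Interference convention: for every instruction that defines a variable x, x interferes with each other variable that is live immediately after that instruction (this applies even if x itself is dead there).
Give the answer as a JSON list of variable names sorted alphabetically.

Answer: ["k", "m"]

Analysis:
Block summaries:
  L0: {k,m} / ∅
  L1: {f,m} / {m}
  L2: {g,m} / ∅
  L3: {k} / ∅
  L4: {f} / {k}
  L5: {f,m} / ∅

Liveness:
  live L0: ∅→{k,m}
  live L1: {k,m}→{k,m}
  live L2: {k}→{k}
  live L3: {m}→{k,m}
  live L4: {k}→∅
  live L5: ∅→∅

Conflict graph:
  f — {k,m}
  g — {k,m}
  k — {f,g,m}
  m — {f,g,k}

N(f) = ["k", "m"]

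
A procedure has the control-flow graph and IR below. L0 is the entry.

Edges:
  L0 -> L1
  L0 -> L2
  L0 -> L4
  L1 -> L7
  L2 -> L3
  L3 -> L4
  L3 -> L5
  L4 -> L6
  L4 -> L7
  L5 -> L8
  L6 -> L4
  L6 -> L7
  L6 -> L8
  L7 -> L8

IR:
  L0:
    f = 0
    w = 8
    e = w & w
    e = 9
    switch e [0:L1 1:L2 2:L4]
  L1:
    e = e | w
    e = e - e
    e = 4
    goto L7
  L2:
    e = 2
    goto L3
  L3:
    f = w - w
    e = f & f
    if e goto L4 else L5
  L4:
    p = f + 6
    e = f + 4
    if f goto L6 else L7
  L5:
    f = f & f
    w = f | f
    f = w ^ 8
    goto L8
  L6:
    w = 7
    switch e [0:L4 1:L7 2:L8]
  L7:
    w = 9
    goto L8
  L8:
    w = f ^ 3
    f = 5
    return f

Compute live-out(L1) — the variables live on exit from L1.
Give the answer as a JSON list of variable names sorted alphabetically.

Per-block:
  L0: {e,f,w} / ∅
  L1: {e} / {e,w}
  L2: {e} / ∅
  L3: {e,f} / {w}
  L4: {e,p} / {f}
  L5: {f,w} / {f}
  L6: {w} / {e}
  L7: {w} / ∅
  L8: {f,w} / {f}

Live sets:
  L0: in=∅ out={e,f,w}
  L1: in={e,f,w} out={f}
  L2: in={w} out={w}
  L3: in={w} out={f}
  L4: in={f} out={e,f}
  L5: in={f} out={f}
  L6: in={e,f} out={f}
  L7: in={f} out={f}
  L8: in={f} out=∅

live-out(L1) = ["f"]

Answer: ["f"]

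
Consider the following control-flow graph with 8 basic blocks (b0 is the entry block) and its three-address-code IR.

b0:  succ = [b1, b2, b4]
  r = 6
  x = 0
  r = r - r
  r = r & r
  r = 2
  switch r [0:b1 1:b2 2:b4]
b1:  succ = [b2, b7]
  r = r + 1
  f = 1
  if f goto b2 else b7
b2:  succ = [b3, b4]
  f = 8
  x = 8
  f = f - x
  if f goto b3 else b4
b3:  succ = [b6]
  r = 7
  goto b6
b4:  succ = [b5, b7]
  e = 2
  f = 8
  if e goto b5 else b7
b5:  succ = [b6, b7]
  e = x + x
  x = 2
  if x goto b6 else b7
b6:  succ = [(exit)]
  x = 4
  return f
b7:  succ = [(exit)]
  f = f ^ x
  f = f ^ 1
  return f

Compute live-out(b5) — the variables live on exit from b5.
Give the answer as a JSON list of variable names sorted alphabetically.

def/use:
  b0: {r,x} / ∅
  b1: {f,r} / {r}
  b2: {f,x} / ∅
  b3: {r} / ∅
  b4: {e,f} / ∅
  b5: {e,x} / {x}
  b6: {x} / {f}
  b7: {f} / {f,x}

Liveness:
  b0 li=∅ lo={r,x}
  b1 li={r,x} lo={f,x}
  b2 li=∅ lo={f,x}
  b3 li={f} lo={f}
  b4 li={x} lo={f,x}
  b5 li={f,x} lo={f,x}
  b6 li={f} lo=∅
  b7 li={f,x} lo=∅

live-out(b5) = ["f", "x"]

Answer: ["f", "x"]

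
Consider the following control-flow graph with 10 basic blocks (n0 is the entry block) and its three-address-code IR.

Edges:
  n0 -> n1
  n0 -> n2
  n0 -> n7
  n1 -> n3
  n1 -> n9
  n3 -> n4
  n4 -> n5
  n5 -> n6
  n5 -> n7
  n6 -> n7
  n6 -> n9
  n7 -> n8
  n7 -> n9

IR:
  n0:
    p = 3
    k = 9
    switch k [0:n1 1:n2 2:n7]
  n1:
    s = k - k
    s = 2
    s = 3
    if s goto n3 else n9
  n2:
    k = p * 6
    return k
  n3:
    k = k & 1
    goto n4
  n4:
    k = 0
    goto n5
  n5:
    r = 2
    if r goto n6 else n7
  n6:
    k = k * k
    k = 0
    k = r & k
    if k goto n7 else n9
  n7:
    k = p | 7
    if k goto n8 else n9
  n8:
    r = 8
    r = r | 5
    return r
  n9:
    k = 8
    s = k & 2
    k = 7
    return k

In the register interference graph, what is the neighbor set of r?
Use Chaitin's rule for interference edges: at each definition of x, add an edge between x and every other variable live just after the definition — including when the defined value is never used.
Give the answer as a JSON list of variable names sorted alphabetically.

Answer: ["k", "p"]

Derivation:
Block summaries:
  n0 def {k,p} use ∅
  n1 def {s} use {k}
  n2 def {k} use {p}
  n3 def {k} use {k}
  n4 def {k} use ∅
  n5 def {r} use ∅
  n6 def {k} use {k,r}
  n7 def {k} use {p}
  n8 def {r} use ∅
  n9 def {k,s} use ∅

Backward fixpoint:
  n0: in=∅ out={k,p}
  n1: in={k,p} out={k,p}
  n2: in={p} out=∅
  n3: in={k,p} out={p}
  n4: in={p} out={k,p}
  n5: in={k,p} out={k,p,r}
  n6: in={k,p,r} out={p}
  n7: in={p} out=∅
  n8: in=∅ out=∅
  n9: in=∅ out=∅

Interfere edges:
  k: {p,r,s}
  p: {k,r,s}
  r: {k,p}
  s: {k,p}

N(r) = ["k", "p"]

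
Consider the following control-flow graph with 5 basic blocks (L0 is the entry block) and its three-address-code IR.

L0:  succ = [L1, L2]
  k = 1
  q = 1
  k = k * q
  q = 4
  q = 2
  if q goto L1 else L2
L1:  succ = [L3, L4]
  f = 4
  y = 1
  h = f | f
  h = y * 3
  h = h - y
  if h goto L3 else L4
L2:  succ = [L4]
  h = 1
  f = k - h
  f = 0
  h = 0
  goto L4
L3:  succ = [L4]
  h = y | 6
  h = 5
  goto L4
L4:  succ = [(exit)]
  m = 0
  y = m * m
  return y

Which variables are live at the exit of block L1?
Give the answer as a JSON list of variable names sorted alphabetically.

Answer: ["y"]

Working:
def/use:
  L0: {k,q} / ∅
  L1: {f,h,y} / ∅
  L2: {f,h} / {k}
  L3: {h} / {y}
  L4: {m,y} / ∅

Backward fixpoint:
  L0 li=∅ lo={k}
  L1 li=∅ lo={y}
  L2 li={k} lo=∅
  L3 li={y} lo=∅
  L4 li=∅ lo=∅

live-out(L1) = ["y"]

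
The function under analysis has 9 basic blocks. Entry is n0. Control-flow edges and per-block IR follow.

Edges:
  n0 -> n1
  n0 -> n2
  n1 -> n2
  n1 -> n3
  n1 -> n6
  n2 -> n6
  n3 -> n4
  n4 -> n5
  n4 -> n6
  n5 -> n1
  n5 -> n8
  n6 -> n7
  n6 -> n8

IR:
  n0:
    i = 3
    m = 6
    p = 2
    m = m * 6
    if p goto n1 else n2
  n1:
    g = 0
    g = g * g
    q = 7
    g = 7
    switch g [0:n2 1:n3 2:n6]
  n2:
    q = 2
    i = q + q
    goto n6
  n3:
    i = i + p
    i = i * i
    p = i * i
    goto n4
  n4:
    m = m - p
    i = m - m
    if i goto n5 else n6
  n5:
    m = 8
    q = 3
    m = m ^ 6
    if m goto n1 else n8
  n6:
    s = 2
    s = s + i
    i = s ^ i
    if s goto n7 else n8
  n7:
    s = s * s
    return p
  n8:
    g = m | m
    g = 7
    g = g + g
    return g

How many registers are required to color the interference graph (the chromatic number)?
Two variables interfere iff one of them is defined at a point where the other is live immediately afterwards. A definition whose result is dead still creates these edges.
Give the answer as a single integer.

Per-block:
  n0: def={i,m,p} ue=∅
  n1: def={g,q} ue=∅
  n2: def={i,q} ue=∅
  n3: def={i,p} ue={i,p}
  n4: def={i,m} ue={m,p}
  n5: def={m,q} ue=∅
  n6: def={i,s} ue={i}
  n7: def={s} ue={p,s}
  n8: def={g} ue={m}

Liveness:
  n0: in=∅ out={i,m,p}
  n1: in={i,m,p} out={i,m,p}
  n2: in={m,p} out={i,m,p}
  n3: in={i,m,p} out={m,p}
  n4: in={m,p} out={i,m,p}
  n5: in={i,p} out={i,m,p}
  n6: in={i,m,p} out={m,p,s}
  n7: in={p,s} out=∅
  n8: in={m} out=∅

Conflict graph:
  g: {i,m,p}
  i: {g,m,p,q,s}
  m: {g,i,p,q,s}
  p: {g,i,m,q,s}
  q: {i,m,p}
  s: {i,m,p}

Registers:
  lower bound: {g,i,m,p} mutually conflict ⇒ χ ≥ 4
  assign g→R3 i→R0 m→R1 p→R2 q→R3 s→R3 — no edge inside a register ⇒ χ ≤ 4
  χ = 4

Answer: 4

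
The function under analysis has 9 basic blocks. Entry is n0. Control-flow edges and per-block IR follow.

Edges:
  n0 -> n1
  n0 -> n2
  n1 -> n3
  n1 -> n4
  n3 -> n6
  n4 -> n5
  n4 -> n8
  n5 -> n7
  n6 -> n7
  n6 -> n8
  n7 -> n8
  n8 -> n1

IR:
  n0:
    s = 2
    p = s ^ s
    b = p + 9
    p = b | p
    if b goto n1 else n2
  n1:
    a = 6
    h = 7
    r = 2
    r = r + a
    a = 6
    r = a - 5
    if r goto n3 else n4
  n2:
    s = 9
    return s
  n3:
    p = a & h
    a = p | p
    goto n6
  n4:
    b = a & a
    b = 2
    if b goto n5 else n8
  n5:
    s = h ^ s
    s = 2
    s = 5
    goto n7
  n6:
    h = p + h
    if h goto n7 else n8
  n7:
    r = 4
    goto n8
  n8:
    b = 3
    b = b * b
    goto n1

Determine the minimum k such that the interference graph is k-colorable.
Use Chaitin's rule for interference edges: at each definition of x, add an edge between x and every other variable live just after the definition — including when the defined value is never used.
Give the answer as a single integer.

Answer: 4

Derivation:
Per-block:
  n0: def={b,p,s} ue=∅
  n1: def={a,h,r} ue=∅
  n2: def={s} ue=∅
  n3: def={a,p} ue={a,h}
  n4: def={b} ue={a}
  n5: def={s} ue={h,s}
  n6: def={h} ue={h,p}
  n7: def={r} ue=∅
  n8: def={b} ue=∅

Backward fixpoint:
  live n0: ∅→{s}
  live n1: {s}→{a,h,s}
  live n2: ∅→∅
  live n3: {a,h,s}→{h,p,s}
  live n4: {a,h,s}→{h,s}
  live n5: {h,s}→{s}
  live n6: {h,p,s}→{s}
  live n7: {s}→{s}
  live n8: {s}→{s}

Interfere edges:
  a↔{h,p,r,s}
  b↔{h,p,s}
  h↔{a,b,p,r,s}
  p↔{a,b,h,s}
  r↔{a,h,s}
  s↔{a,b,h,p,r}

Chromatic number:
  {a,h,p,s} pairwise interfere (4-clique) ⇒ χ ≥ 4
  assign a→c2 b→c2 h→c0 p→c3 r→c3 s→c1 — no edge inside a register ⇒ χ ≤ 4
  χ = 4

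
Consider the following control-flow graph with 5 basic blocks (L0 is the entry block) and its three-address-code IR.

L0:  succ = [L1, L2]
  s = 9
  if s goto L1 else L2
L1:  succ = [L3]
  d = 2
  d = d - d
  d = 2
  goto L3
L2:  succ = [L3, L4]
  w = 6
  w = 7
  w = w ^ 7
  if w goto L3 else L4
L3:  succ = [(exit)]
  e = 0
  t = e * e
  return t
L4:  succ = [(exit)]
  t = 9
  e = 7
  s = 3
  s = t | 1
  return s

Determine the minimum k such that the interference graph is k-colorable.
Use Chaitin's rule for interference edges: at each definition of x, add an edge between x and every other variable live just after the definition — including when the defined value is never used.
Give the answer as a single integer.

Per-block:
  L0: {s} / ∅
  L1: {d} / ∅
  L2: {w} / ∅
  L3: {e,t} / ∅
  L4: {e,s,t} / ∅

Backward fixpoint:
  L0 li=∅ lo=∅
  L1 li=∅ lo=∅
  L2 li=∅ lo=∅
  L3 li=∅ lo=∅
  L4 li=∅ lo=∅

Interference:
  d: ∅
  e: {t}
  s: {t}
  t: {e,s}
  w: ∅

Colouring:
  clique {e,t} ⇒ need ≥ 2
  assign d→r0 e→r1 s→r1 t→r0 w→r0 — no edge inside a register ⇒ χ ≤ 2
  χ = 2

Answer: 2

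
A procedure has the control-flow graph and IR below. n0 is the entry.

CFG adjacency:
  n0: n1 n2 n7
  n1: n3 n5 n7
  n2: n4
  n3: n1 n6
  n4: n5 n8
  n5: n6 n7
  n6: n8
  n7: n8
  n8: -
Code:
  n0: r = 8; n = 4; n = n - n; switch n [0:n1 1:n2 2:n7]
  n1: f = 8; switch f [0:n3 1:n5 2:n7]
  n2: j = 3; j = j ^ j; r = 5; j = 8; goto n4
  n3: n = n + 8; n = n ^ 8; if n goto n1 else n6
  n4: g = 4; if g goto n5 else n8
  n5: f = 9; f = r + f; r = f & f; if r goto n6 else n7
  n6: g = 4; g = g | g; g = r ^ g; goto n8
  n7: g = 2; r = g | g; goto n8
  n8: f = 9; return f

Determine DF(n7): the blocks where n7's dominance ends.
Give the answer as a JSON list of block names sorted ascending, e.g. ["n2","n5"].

Answer: ["n8"]

Working:
idom tree: n1←n0 n2←n0 n3←n1 n4←n2 n5←n0 n6←n0 n7←n0 n8←n0
Dom at joins:
  n1: preds {n0,n3}: {n0} ∩ {n0,n1,n3} = {n0}; idom=n0
  n5: preds {n1,n4}: {n0,n1} ∩ {n0,n2,n4} = {n0}; idom=n0
  n6: preds {n3,n5}: {n0,n1,n3} ∩ {n0,n5} = {n0}; idom=n0
  n7: preds {n0,n1,n5}: {n0} ∩ {n0,n1} ∩ {n0,n5} = {n0}; idom=n0
  n8: preds {n4,n6,n7}: {n0,n2,n4} ∩ {n0,n6} ∩ {n0,n7} = {n0}; idom=n0

DF derivation:
  n1←n0: walk · to n0
  n1←n3: walk n3→n1 to n0
  n5←n1: walk n1 to n0
  n5←n4: walk n4→n2 to n0
  n6←n3: walk n3→n1 to n0
  n6←n5: walk n5 to n0
  n7←n0: walk · to n0
  n7←n1: walk n1 to n0
  n7←n5: walk n5 to n0
  n8←n4: walk n4→n2 to n0
  n8←n6: walk n6 to n0
  n8←n7: walk n7 to n0
  DF(n0)=∅
  DF(n1)={n1,n5,n6,n7}
  DF(n2)={n5,n8}
  DF(n3)={n1,n6}
  DF(n4)={n5,n8}
  DF(n5)={n6,n7}
  DF(n6)={n8}
  DF(n7)={n8}
  DF(n8)=∅

DF(n7) = ["n8"]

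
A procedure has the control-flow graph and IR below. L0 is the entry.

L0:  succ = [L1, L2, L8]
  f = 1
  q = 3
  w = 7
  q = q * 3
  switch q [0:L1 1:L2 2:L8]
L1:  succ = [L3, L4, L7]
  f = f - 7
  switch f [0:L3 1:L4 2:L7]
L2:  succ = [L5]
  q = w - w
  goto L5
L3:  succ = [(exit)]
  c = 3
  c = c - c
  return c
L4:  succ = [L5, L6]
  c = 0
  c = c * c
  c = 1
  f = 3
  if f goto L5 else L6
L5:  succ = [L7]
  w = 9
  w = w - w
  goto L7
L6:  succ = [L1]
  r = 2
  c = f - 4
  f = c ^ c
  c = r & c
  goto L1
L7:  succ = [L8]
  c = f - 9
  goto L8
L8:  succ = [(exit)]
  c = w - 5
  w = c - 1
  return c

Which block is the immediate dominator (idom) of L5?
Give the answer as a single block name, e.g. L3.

Answer: L0

Derivation:
idom tree: L1←L0 L2←L0 L3←L1 L4←L1 L5←L0 L6←L4 L7←L0 L8←L0
Join-block Dom:
  L1: preds {L0,L6}: {L0} ∩ {L0,L1,L4,L6} = {L0}; idom=L0
  L5: preds {L2,L4}: {L0,L2} ∩ {L0,L1,L4} = {L0}; idom=L0
  L7: preds {L1,L5}: {L0,L1} ∩ {L0,L5} = {L0}; idom=L0
  L8: preds {L0,L7}: {L0} ∩ {L0,L7} = {L0}; idom=L0

idom(L5) = L0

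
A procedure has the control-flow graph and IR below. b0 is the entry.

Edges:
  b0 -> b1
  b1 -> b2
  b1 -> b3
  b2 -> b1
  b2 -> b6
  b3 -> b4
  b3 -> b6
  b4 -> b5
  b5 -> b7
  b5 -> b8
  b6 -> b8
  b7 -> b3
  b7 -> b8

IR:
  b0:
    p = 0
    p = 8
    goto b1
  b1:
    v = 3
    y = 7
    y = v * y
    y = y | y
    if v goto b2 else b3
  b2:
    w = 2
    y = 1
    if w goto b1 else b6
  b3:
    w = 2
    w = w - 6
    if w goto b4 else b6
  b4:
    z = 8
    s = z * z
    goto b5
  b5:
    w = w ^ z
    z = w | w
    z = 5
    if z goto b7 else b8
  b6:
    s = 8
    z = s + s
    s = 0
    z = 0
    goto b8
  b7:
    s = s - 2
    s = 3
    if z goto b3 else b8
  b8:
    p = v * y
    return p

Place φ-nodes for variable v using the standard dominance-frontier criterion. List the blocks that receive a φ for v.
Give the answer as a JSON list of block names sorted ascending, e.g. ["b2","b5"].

idom tree: b1←b0 b2←b1 b3←b1 b4←b3 b5←b4 b6←b1 b7←b5 b8←b1
Dom at joins:
  b1: preds {b0,b2}: {b0} ∩ {b0,b1,b2} = {b0}; idom=b0
  b3: preds {b1,b7}: {b0,b1} ∩ {b0,b1,b3,b4,b5,b7} = {b0,b1}; idom=b1
  b6: preds {b2,b3}: {b0,b1,b2} ∩ {b0,b1,b3} = {b0,b1}; idom=b1
  b8: preds {b5,b6,b7}: {b0,b1,b3,b4,b5} ∩ {b0,b1,b6} ∩ {b0,b1,b3,b4,b5,b7} = {b0,b1}; idom=b1

DF walk-up:
  b1←b0: walk · to b0
  b1←b2: walk b2→b1 to b0
  b3←b1: walk · to b1
  b3←b7: walk b7→b5→b4→b3 to b1
  b6←b2: walk b2 to b1
  b6←b3: walk b3 to b1
  b8←b5: walk b5→b4→b3 to b1
  b8←b6: walk b6 to b1
  b8←b7: walk b7→b5→b4→b3 to b1
  b0 → ∅
  b1 → {b1}
  b2 → {b1,b6}
  b3 → {b3,b6,b8}
  b4 → {b3,b8}
  b5 → {b3,b8}
  b6 → {b8}
  b7 → {b3,b8}
  b8 → ∅

φ for v: defs {b1}
  DF⁺ = {b1}

Answer: ["b1"]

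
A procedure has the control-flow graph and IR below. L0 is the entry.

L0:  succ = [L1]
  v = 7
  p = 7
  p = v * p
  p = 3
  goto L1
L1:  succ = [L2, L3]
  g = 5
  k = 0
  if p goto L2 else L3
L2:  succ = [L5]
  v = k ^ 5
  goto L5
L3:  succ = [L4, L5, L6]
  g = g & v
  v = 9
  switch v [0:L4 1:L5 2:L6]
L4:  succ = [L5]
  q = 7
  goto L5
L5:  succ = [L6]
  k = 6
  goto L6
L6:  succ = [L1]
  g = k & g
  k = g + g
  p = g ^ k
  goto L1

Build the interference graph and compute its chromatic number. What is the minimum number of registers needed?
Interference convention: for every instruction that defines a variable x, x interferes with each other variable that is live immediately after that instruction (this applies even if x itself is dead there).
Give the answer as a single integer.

Answer: 4

Derivation:
def/use:
  L0: {p,v} / ∅
  L1: {g,k} / {p}
  L2: {v} / {k}
  L3: {g,v} / {g,v}
  L4: {q} / ∅
  L5: {k} / ∅
  L6: {g,k,p} / {g,k}

Liveness:
  L0 li=∅ lo={p,v}
  L1 li={p,v} lo={g,k,v}
  L2 li={g,k} lo={g,v}
  L3 li={g,k,v} lo={g,k,v}
  L4 li={g,v} lo={g,v}
  L5 li={g,v} lo={g,k,v}
  L6 li={g,k,v} lo={p,v}

Conflict graph:
  g: {k,p,q,v}
  k: {g,p,v}
  p: {g,k,v}
  q: {g,v}
  v: {g,k,p,q}

Chromatic number:
  {g,k,p,v} pairwise interfere (4-clique) ⇒ χ ≥ 4
  4-colouring: c0={g}  c1={v}  c2={k,q}  c3={p}
  χ = 4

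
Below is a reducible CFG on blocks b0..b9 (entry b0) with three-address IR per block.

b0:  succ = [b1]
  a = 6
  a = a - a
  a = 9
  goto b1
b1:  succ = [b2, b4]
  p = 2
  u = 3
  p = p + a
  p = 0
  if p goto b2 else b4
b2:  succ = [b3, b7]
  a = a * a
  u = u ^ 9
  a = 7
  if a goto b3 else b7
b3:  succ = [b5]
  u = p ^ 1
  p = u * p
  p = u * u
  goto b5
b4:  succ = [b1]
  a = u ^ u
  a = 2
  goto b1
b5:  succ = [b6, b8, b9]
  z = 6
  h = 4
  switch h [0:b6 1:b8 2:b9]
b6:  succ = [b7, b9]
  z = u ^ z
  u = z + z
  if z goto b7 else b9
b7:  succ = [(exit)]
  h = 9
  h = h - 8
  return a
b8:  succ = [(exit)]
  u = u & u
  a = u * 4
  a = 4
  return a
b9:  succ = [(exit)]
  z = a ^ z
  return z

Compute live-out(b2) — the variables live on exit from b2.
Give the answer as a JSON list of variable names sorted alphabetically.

Answer: ["a", "p"]

Analysis:
Per-block:
  b0: {a} / ∅
  b1: {p,u} / {a}
  b2: {a,u} / {a,u}
  b3: {p,u} / {p}
  b4: {a} / {u}
  b5: {h,z} / ∅
  b6: {u,z} / {u,z}
  b7: {h} / {a}
  b8: {a,u} / {u}
  b9: {z} / {a,z}

Liveness:
  b0 li=∅ lo={a}
  b1 li={a} lo={a,p,u}
  b2 li={a,p,u} lo={a,p}
  b3 li={a,p} lo={a,u}
  b4 li={u} lo={a}
  b5 li={a,u} lo={a,u,z}
  b6 li={a,u,z} lo={a,z}
  b7 li={a} lo=∅
  b8 li={u} lo=∅
  b9 li={a,z} lo=∅

live-out(b2) = ["a", "p"]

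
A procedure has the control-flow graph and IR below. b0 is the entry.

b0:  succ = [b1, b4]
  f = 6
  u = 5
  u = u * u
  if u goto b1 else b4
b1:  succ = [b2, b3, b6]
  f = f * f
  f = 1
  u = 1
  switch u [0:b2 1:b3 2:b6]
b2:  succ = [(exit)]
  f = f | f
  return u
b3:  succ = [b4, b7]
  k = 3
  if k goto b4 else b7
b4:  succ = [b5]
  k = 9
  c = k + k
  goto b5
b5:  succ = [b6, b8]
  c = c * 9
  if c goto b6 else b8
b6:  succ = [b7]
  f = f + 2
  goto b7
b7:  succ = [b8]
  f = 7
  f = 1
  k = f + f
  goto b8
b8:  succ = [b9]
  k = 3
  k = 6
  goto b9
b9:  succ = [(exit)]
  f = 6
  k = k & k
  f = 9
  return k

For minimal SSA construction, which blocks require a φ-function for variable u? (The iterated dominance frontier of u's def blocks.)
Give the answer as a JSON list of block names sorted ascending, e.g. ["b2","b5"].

idom tree: b1←b0 b2←b1 b3←b1 b4←b0 b5←b4 b6←b0 b7←b0 b8←b0 b9←b8
Join-block Dom:
  b4: preds {b0,b3}: {b0} ∩ {b0,b1,b3} = {b0}; idom=b0
  b6: preds {b1,b5}: {b0,b1} ∩ {b0,b4,b5} = {b0}; idom=b0
  b7: preds {b3,b6}: {b0,b1,b3} ∩ {b0,b6} = {b0}; idom=b0
  b8: preds {b5,b7}: {b0,b4,b5} ∩ {b0,b7} = {b0}; idom=b0

Frontier:
  b4←b0: walk · to b0
  b4←b3: walk b3→b1 to b0
  b6←b1: walk b1 to b0
  b6←b5: walk b5→b4 to b0
  b7←b3: walk b3→b1 to b0
  b7←b6: walk b6 to b0
  b8←b5: walk b5→b4 to b0
  b8←b7: walk b7 to b0
  b0: DF=∅
  b1: DF={b4,b6,b7}
  b2: DF=∅
  b3: DF={b4,b7}
  b4: DF={b6,b8}
  b5: DF={b6,b8}
  b6: DF={b7}
  b7: DF={b8}
  b8: DF=∅
  b9: DF=∅

φ for u: defs {b0,b1}
  DF⁺ = {b4,b6,b7,b8}

Answer: ["b4", "b6", "b7", "b8"]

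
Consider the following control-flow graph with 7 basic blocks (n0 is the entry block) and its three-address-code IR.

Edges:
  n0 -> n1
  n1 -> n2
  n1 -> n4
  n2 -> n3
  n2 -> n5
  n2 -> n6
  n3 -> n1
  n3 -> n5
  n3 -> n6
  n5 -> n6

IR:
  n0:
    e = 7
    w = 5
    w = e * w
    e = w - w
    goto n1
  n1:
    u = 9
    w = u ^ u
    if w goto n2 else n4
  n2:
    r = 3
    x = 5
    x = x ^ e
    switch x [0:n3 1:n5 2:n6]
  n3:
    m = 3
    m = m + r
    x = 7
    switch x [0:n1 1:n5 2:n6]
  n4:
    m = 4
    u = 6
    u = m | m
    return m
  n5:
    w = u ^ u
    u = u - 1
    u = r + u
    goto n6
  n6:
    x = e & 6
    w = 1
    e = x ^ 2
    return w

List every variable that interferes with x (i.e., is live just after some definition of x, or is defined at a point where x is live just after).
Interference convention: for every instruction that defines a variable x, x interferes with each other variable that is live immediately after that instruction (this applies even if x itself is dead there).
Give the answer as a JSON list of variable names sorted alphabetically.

Answer: ["e", "r", "u", "w"]

Analysis:
Block summaries:
  n0 def {e,w} use ∅
  n1 def {u,w} use ∅
  n2 def {r,x} use {e}
  n3 def {m,x} use {r}
  n4 def {m,u} use ∅
  n5 def {u,w} use {r,u}
  n6 def {e,w,x} use {e}

Liveness:
  n0: in=∅ out={e}
  n1: in={e} out={e,u}
  n2: in={e,u} out={e,r,u}
  n3: in={e,r,u} out={e,r,u}
  n4: in=∅ out=∅
  n5: in={e,r,u} out={e}
  n6: in={e} out=∅

Interfere edges:
  e: {m,r,u,w,x}
  m: {e,r,u}
  r: {e,m,u,w,x}
  u: {e,m,r,w,x}
  w: {e,r,u,x}
  x: {e,r,u,w}

N(x) = ["e", "r", "u", "w"]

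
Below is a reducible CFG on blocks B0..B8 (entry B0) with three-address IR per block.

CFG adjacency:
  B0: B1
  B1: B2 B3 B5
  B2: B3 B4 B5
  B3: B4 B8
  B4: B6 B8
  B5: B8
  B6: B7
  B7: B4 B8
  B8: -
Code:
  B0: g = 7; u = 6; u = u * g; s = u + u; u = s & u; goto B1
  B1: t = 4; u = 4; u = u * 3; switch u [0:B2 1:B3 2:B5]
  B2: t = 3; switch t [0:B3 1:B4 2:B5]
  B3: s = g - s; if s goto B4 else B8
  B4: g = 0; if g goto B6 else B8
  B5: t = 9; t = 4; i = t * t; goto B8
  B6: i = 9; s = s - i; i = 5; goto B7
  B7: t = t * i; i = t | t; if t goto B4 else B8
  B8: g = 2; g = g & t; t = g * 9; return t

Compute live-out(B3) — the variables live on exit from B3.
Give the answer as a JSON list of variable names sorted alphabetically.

Answer: ["s", "t"]

Derivation:
Block summaries:
  B0: def={g,s,u} ue=∅
  B1: def={t,u} ue=∅
  B2: def={t} ue=∅
  B3: def={s} ue={g,s}
  B4: def={g} ue=∅
  B5: def={i,t} ue=∅
  B6: def={i,s} ue={s}
  B7: def={i,t} ue={i,t}
  B8: def={g,t} ue={t}

Backward fixpoint:
  B0: in=∅ out={g,s}
  B1: in={g,s} out={g,s,t}
  B2: in={g,s} out={g,s,t}
  B3: in={g,s,t} out={s,t}
  B4: in={s,t} out={s,t}
  B5: in=∅ out={t}
  B6: in={s,t} out={i,s,t}
  B7: in={i,s,t} out={s,t}
  B8: in={t} out=∅

live-out(B3) = ["s", "t"]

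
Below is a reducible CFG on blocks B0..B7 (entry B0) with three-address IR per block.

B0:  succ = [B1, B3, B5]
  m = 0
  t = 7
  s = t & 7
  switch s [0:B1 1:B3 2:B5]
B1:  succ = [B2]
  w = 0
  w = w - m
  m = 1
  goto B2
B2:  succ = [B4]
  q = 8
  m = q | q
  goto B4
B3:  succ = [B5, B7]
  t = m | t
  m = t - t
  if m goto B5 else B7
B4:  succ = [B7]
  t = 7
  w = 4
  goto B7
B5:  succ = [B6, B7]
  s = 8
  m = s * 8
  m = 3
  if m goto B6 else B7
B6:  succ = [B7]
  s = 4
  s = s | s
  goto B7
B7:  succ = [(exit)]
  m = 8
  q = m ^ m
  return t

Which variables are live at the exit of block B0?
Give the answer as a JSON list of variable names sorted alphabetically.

def/use:
  B0: def={m,s,t} ue=∅
  B1: def={m,w} ue={m}
  B2: def={m,q} ue=∅
  B3: def={m,t} ue={m,t}
  B4: def={t,w} ue=∅
  B5: def={m,s} ue=∅
  B6: def={s} ue=∅
  B7: def={m,q} ue={t}

Liveness:
  live B0: ∅→{m,t}
  live B1: {m}→∅
  live B2: ∅→∅
  live B3: {m,t}→{t}
  live B4: ∅→{t}
  live B5: {t}→{t}
  live B6: {t}→{t}
  live B7: {t}→∅

live-out(B0) = ["m", "t"]

Answer: ["m", "t"]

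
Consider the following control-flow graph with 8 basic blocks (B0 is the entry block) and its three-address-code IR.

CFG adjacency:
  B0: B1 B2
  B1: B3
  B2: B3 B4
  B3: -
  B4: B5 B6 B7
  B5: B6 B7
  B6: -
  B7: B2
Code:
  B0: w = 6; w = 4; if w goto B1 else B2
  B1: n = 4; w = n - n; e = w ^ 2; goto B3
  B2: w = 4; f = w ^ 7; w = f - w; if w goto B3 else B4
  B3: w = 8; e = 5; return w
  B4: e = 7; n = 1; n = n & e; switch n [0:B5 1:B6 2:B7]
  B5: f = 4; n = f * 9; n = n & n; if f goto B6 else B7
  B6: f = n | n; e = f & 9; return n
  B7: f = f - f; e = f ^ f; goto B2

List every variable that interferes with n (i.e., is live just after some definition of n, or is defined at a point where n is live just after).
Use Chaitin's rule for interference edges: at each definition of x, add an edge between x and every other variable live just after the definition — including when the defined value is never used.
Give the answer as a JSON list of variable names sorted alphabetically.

Answer: ["e", "f"]

Analysis:
Per-block:
  B0 def {w} use ∅
  B1 def {e,n,w} use ∅
  B2 def {f,w} use ∅
  B3 def {e,w} use ∅
  B4 def {e,n} use ∅
  B5 def {f,n} use ∅
  B6 def {e,f} use {n}
  B7 def {e,f} use {f}

Liveness:
  B0 li=∅ lo=∅
  B1 li=∅ lo=∅
  B2 li=∅ lo={f}
  B3 li=∅ lo=∅
  B4 li={f} lo={f,n}
  B5 li=∅ lo={f,n}
  B6 li={n} lo=∅
  B7 li={f} lo=∅

Interfere edges:
  e — {f,n,w}
  f — {e,n,w}
  n — {e,f}
  w — {e,f}

N(n) = ["e", "f"]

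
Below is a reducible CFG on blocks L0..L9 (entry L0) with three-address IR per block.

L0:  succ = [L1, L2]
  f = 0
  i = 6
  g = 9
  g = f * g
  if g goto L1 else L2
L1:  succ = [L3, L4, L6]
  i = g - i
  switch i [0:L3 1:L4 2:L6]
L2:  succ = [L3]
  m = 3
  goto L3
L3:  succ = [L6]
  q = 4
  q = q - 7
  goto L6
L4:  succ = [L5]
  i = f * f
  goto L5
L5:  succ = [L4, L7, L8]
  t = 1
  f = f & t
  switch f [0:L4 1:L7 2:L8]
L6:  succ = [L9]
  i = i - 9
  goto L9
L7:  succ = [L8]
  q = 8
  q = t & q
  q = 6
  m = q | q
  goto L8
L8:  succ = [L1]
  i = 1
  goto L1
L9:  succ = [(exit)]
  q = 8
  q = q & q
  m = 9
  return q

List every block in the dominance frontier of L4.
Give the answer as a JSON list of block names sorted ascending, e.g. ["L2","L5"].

idom tree: L1←L0 L2←L0 L3←L0 L4←L1 L5←L4 L6←L0 L7←L5 L8←L5 L9←L6
Join-block Dom:
  L1: preds {L0,L8}: {L0} ∩ {L0,L1,L4,L5,L8} = {L0}; idom=L0
  L3: preds {L1,L2}: {L0,L1} ∩ {L0,L2} = {L0}; idom=L0
  L4: preds {L1,L5}: {L0,L1} ∩ {L0,L1,L4,L5} = {L0,L1}; idom=L1
  L6: preds {L1,L3}: {L0,L1} ∩ {L0,L3} = {L0}; idom=L0
  L8: preds {L5,L7}: {L0,L1,L4,L5} ∩ {L0,L1,L4,L5,L7} = {L0,L1,L4,L5}; idom=L5

DF derivation:
  join L1 pred L0: · stop@L0
  join L1 pred L8: L8→L5→L4→L1 stop@L0
  join L3 pred L1: L1 stop@L0
  join L3 pred L2: L2 stop@L0
  join L4 pred L1: · stop@L1
  join L4 pred L5: L5→L4 stop@L1
  join L6 pred L1: L1 stop@L0
  join L6 pred L3: L3 stop@L0
  join L8 pred L5: · stop@L5
  join L8 pred L7: L7 stop@L5
  L0: DF=∅
  L1: DF={L1,L3,L6}
  L2: DF={L3}
  L3: DF={L6}
  L4: DF={L1,L4}
  L5: DF={L1,L4}
  L6: DF=∅
  L7: DF={L8}
  L8: DF={L1}
  L9: DF=∅

DF(L4) = ["L1", "L4"]

Answer: ["L1", "L4"]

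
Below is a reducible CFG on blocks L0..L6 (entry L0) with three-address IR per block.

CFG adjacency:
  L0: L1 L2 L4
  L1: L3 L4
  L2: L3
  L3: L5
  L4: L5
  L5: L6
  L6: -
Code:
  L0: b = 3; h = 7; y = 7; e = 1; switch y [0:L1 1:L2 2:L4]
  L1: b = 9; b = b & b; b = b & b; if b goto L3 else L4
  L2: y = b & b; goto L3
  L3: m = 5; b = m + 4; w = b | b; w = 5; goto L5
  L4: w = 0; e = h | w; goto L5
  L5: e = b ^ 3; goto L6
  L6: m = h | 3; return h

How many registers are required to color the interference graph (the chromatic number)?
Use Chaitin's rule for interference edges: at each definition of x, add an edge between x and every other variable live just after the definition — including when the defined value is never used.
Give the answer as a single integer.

Answer: 4

Derivation:
Block summaries:
  L0: def={b,e,h,y} ue=∅
  L1: def={b} ue=∅
  L2: def={y} ue={b}
  L3: def={b,m,w} ue=∅
  L4: def={e,w} ue={h}
  L5: def={e} ue={b}
  L6: def={m} ue={h}

Backward fixpoint:
  L0: in=∅ out={b,h}
  L1: in={h} out={b,h}
  L2: in={b,h} out={h}
  L3: in={h} out={b,h}
  L4: in={b,h} out={b,h}
  L5: in={b,h} out={h}
  L6: in={h} out=∅

Interfere edges:
  b — {e,h,w,y}
  e — {b,h,y}
  h — {b,e,m,w,y}
  m — {h}
  w — {b,h}
  y — {b,e,h}

Chromatic number:
  lower bound: {b,e,h,y} mutually conflict ⇒ χ ≥ 4
  assign b→r1 e→r2 h→r0 m→r1 w→r2 y→r3 — no edge inside a register ⇒ χ ≤ 4
  χ = 4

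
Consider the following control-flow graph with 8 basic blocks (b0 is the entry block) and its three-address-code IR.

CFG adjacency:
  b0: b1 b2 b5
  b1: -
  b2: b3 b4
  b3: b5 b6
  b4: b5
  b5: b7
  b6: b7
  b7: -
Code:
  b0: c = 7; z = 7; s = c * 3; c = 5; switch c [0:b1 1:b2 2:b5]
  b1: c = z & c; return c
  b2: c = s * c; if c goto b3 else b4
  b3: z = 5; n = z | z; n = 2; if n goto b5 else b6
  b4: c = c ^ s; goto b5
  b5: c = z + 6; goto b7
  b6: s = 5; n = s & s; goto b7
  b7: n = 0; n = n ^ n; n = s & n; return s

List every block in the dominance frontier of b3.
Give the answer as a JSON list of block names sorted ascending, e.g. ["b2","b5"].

Answer: ["b5", "b7"]

Analysis:
idom tree: b1←b0 b2←b0 b3←b2 b4←b2 b5←b0 b6←b3 b7←b0
Dom at joins:
  b5: preds {b0,b3,b4}: {b0} ∩ {b0,b2,b3} ∩ {b0,b2,b4} = {b0}; idom=b0
  b7: preds {b5,b6}: {b0,b5} ∩ {b0,b2,b3,b6} = {b0}; idom=b0

Frontier:
  join b5 pred b0: · stop@b0
  join b5 pred b3: b3→b2 stop@b0
  join b5 pred b4: b4→b2 stop@b0
  join b7 pred b5: b5 stop@b0
  join b7 pred b6: b6→b3→b2 stop@b0
  b0 → ∅
  b1 → ∅
  b2 → {b5,b7}
  b3 → {b5,b7}
  b4 → {b5}
  b5 → {b7}
  b6 → {b7}
  b7 → ∅

DF(b3) = ["b5", "b7"]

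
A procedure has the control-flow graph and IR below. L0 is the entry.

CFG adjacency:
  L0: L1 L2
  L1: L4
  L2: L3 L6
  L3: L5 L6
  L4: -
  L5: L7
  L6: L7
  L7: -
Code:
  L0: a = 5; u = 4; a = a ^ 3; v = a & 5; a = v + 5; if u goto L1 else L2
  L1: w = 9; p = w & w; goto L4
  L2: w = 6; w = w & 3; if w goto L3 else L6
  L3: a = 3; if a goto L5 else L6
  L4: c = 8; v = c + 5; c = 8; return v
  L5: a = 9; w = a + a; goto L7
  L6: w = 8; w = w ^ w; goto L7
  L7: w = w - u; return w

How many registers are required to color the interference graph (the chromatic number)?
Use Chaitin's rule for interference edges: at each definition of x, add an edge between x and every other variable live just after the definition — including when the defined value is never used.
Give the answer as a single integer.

Block summaries:
  L0: def={a,u,v} ue=∅
  L1: def={p,w} ue=∅
  L2: def={w} ue=∅
  L3: def={a} ue=∅
  L4: def={c,v} ue=∅
  L5: def={a,w} ue=∅
  L6: def={w} ue=∅
  L7: def={w} ue={u,w}

Liveness:
  L0: in=∅ out={u}
  L1: in=∅ out=∅
  L2: in={u} out={u}
  L3: in={u} out={u}
  L4: in=∅ out=∅
  L5: in={u} out={u,w}
  L6: in={u} out={u,w}
  L7: in={u,w} out=∅

Conflict graph:
  a — {u}
  c — {v}
  p — ∅
  u — {a,v,w}
  v — {c,u}
  w — {u}

Colouring:
  {a,u} pairwise interfere (2-clique) ⇒ χ ≥ 2
  assign a→c1 c→c0 p→c0 u→c0 v→c1 w→c1 — no edge inside a register ⇒ χ ≤ 2
  χ = 2

Answer: 2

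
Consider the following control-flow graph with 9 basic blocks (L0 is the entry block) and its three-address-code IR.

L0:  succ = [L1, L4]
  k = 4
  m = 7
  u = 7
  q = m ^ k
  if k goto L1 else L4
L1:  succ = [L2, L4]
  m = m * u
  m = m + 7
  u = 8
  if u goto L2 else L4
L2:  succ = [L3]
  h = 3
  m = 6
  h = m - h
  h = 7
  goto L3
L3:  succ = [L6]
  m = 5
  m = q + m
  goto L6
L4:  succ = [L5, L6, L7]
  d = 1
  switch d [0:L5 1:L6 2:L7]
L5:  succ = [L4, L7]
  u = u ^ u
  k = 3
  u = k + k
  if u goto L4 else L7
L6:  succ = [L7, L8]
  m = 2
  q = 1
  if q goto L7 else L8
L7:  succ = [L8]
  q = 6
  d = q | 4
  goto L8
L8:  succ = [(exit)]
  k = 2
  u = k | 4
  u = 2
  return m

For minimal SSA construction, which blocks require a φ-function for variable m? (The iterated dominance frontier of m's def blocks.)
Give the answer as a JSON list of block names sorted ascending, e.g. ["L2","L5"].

Answer: ["L4", "L6", "L7", "L8"]

Derivation:
idom tree: L1←L0 L2←L1 L3←L2 L4←L0 L5←L4 L6←L0 L7←L0 L8←L0
Dom at joins:
  L4: preds {L0,L1,L5}: {L0} ∩ {L0,L1} ∩ {L0,L4,L5} = {L0}; idom=L0
  L6: preds {L3,L4}: {L0,L1,L2,L3} ∩ {L0,L4} = {L0}; idom=L0
  L7: preds {L4,L5,L6}: {L0,L4} ∩ {L0,L4,L5} ∩ {L0,L6} = {L0}; idom=L0
  L8: preds {L6,L7}: {L0,L6} ∩ {L0,L7} = {L0}; idom=L0

DF derivation:
  join L4 pred L0: · stop@L0
  join L4 pred L1: L1 stop@L0
  join L4 pred L5: L5→L4 stop@L0
  join L6 pred L3: L3→L2→L1 stop@L0
  join L6 pred L4: L4 stop@L0
  join L7 pred L4: L4 stop@L0
  join L7 pred L5: L5→L4 stop@L0
  join L7 pred L6: L6 stop@L0
  join L8 pred L6: L6 stop@L0
  join L8 pred L7: L7 stop@L0
  L0 → ∅
  L1 → {L4,L6}
  L2 → {L6}
  L3 → {L6}
  L4 → {L4,L6,L7}
  L5 → {L4,L7}
  L6 → {L7,L8}
  L7 → {L8}
  L8 → ∅

φ for m: defs {L0,L1,L2,L3,L6}
  DF⁺ = {L4,L6,L7,L8}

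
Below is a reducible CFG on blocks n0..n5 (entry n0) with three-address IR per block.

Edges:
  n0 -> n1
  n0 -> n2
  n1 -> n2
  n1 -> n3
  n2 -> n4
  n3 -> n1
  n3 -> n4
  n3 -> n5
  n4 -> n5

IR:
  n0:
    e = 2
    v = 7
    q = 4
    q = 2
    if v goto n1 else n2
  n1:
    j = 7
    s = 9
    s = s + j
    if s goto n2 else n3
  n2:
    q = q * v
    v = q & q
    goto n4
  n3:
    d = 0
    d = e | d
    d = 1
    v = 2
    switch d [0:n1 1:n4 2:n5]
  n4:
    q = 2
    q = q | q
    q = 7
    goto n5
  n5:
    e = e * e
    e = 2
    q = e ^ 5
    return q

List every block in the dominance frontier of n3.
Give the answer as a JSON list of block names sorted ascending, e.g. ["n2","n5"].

idom tree: n1←n0 n2←n0 n3←n1 n4←n0 n5←n0
Dom at joins:
  n1: preds {n0,n3}: {n0} ∩ {n0,n1,n3} = {n0}; idom=n0
  n2: preds {n0,n1}: {n0} ∩ {n0,n1} = {n0}; idom=n0
  n4: preds {n2,n3}: {n0,n2} ∩ {n0,n1,n3} = {n0}; idom=n0
  n5: preds {n3,n4}: {n0,n1,n3} ∩ {n0,n4} = {n0}; idom=n0

DF derivation:
  n1←n0: walk · to n0
  n1←n3: walk n3→n1 to n0
  n2←n0: walk · to n0
  n2←n1: walk n1 to n0
  n4←n2: walk n2 to n0
  n4←n3: walk n3→n1 to n0
  n5←n3: walk n3→n1 to n0
  n5←n4: walk n4 to n0
  DF(n0)=∅
  DF(n1)={n1,n2,n4,n5}
  DF(n2)={n4}
  DF(n3)={n1,n4,n5}
  DF(n4)={n5}
  DF(n5)=∅

DF(n3) = ["n1", "n4", "n5"]

Answer: ["n1", "n4", "n5"]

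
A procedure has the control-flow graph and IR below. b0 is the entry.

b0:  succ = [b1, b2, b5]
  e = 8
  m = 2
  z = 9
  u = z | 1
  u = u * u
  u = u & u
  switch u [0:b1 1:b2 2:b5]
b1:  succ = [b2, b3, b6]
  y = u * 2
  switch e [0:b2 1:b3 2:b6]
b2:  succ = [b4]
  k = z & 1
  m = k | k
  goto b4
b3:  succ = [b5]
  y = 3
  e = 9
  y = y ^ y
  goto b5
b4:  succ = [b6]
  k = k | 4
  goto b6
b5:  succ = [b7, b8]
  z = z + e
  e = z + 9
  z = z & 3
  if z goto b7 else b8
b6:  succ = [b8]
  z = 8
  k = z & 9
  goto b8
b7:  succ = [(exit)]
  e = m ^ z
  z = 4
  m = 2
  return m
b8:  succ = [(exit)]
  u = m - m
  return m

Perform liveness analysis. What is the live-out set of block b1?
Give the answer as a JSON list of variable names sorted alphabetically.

Block summaries:
  b0: {e,m,u,z} / ∅
  b1: {y} / {e,u}
  b2: {k,m} / {z}
  b3: {e,y} / ∅
  b4: {k} / {k}
  b5: {e,z} / {e,z}
  b6: {k,z} / ∅
  b7: {e,m,z} / {m,z}
  b8: {u} / {m}

Backward fixpoint:
  live b0: ∅→{e,m,u,z}
  live b1: {e,m,u,z}→{m,z}
  live b2: {z}→{k,m}
  live b3: {m,z}→{e,m,z}
  live b4: {k,m}→{m}
  live b5: {e,m,z}→{m,z}
  live b6: {m}→{m}
  live b7: {m,z}→∅
  live b8: {m}→∅

live-out(b1) = ["m", "z"]

Answer: ["m", "z"]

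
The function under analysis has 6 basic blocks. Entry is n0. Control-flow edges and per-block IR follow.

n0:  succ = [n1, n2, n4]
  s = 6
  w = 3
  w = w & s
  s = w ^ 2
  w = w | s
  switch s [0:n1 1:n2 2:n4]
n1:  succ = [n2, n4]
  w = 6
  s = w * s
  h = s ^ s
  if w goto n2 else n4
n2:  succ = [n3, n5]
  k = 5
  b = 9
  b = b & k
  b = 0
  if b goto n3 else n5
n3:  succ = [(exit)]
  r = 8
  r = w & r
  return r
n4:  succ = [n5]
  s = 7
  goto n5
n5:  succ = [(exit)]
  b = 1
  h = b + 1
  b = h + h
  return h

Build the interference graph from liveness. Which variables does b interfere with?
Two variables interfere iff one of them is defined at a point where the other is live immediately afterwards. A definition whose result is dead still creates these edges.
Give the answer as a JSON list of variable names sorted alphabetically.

Answer: ["h", "k", "w"]

Analysis:
def/use:
  n0 def {s,w} use ∅
  n1 def {h,s,w} use {s}
  n2 def {b,k} use ∅
  n3 def {r} use {w}
  n4 def {s} use ∅
  n5 def {b,h} use ∅

Backward fixpoint:
  n0: in=∅ out={s,w}
  n1: in={s} out={w}
  n2: in={w} out={w}
  n3: in={w} out=∅
  n4: in=∅ out=∅
  n5: in=∅ out=∅

Interfere edges:
  b — {h,k,w}
  h — {b,w}
  k — {b,w}
  r — {w}
  s — {w}
  w — {b,h,k,r,s}

N(b) = ["h", "k", "w"]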